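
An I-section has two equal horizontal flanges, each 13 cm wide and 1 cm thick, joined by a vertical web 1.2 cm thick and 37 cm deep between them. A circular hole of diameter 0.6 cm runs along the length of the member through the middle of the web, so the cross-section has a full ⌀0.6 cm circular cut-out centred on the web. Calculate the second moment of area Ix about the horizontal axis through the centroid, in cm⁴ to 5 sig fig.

Ix ≈ 1.4453 × 10⁴ cm⁴

Decompose the section into non-overlapping parts with the origin at the bottom-left of its bounding rectangle.
Bottom flange: 13 × 1, A = 13 cm², y = 0.5 cm, Ī = 1.083333 cm⁴.
Web: 1.2 × 37, A = 44.4 cm², y = 19.5 cm, Ī = 5065.3 cm⁴.
Top flange: 13 × 1, A = 13 cm², y = 38.5 cm, Ī = 1.083333 cm⁴.
Hole (subtracted): ⌀0.6, A = 0.2827433 cm², y = 19.5 cm, Ī = 0.006361725 cm⁴.
By symmetry the centroid is at mid-height, ȳ = 19.5 cm.
Transfer each piece to the horizontal axis through the centroid using Ī + A·d² with d = y − 19.5:
  bottom flange: d = -19 cm → contributes +4694.083 cm⁴
  web: d = 0 cm → contributes +5065.3 cm⁴
  top flange: d = 19 cm → contributes +4694.083 cm⁴
  hole: d = 0 cm → contributes −0.006361725 cm⁴
Total I = 14453.46 cm⁴.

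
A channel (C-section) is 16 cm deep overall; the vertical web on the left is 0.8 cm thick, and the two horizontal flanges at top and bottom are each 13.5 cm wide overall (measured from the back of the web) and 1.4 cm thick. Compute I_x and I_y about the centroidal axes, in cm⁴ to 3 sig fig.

Split into non-overlapping primitives; take the origin at the lower-left of the bounding box.
Web: 0.8 × 16, A = 12.8 cm², y = 8 cm, Ī = 273.07 cm⁴.
Top flange (beyond web): 12.7 × 1.4, A = 17.78 cm², y = 15.3 cm, Ī = 2.9041 cm⁴.
Bottom flange (beyond web): 12.7 × 1.4, A = 17.78 cm², y = 0.7 cm, Ī = 2.9041 cm⁴.
By symmetry the centroid is at mid-height, ȳ = 8 cm.
Transfer each piece to the centroidal x-axis using Ī + A·d² with d = y − 8:
  web: d = 0 cm → contributes +273.07 cm⁴
  top flange (beyond web): d = 7.3 cm → contributes +950.4 cm⁴
  bottom flange (beyond web): d = -7.3 cm → contributes +950.4 cm⁴
Total I = 2173.9 cm⁴.
For the y-axis: x̄ = 5.3634 cm.
Repeating about the centroidal y-axis gives I_y = 907.48 cm⁴.

I_x ≈ 2170 cm⁴, I_y ≈ 907 cm⁴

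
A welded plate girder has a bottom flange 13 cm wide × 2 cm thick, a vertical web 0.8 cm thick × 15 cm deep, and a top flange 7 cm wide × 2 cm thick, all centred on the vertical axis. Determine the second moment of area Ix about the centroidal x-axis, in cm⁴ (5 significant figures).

Split into non-overlapping primitives; take the origin at the lower-left of the bounding box.
Bottom plate: 13 × 2, A = 26 cm², y = 1 cm, Ī = 8.666667 cm⁴.
Web plate: 0.8 × 15, A = 12 cm², y = 9.5 cm, Ī = 225 cm⁴.
Top plate: 7 × 2, A = 14 cm², y = 18 cm, Ī = 4.666667 cm⁴.
Centroid: ȳ = ΣA·y / ΣA = 7.538462 cm.
Transfer each piece to the centroidal x-axis using Ī + A·d² with d = y − 7.538462:
  bottom plate: d = -6.538462 cm → contributes +1120.205 cm⁴
  web plate: d = 1.961538 cm → contributes +271.1716 cm⁴
  top plate: d = 10.46154 cm → contributes +1536.88 cm⁴
Total I = 2928.256 cm⁴.

Ix ≈ 2928.3 cm⁴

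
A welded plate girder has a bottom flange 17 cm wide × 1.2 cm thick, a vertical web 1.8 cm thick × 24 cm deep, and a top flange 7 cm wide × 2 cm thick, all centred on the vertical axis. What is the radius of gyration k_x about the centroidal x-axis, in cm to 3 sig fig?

Decompose the section into non-overlapping parts with the origin at the bottom-left of its bounding rectangle.
Bottom plate: 17 × 1.2, A = 20.4 cm², y = 0.6 cm, Ī = 2.448 cm⁴.
Web plate: 1.8 × 24, A = 43.2 cm², y = 13.2 cm, Ī = 2073.6 cm⁴.
Top plate: 7 × 2, A = 14 cm², y = 26.2 cm, Ī = 4.6667 cm⁴.
Centroid: ȳ = ΣA·y / ΣA = 12.233 cm.
Transfer each piece to the centroidal x-axis using Ī + A·d² with d = y − 12.233:
  bottom plate: d = -11.633 cm → contributes +2763.1 cm⁴
  web plate: d = 0.96701 cm → contributes +2 114 cm⁴
  top plate: d = 13.967 cm → contributes +2735.7 cm⁴
Total I = 7612.9 cm⁴.
Radius of gyration: k = √(I/A) = √(7612.9 / 77.6) = 9.9047 cm.

k_x ≈ 9.90 cm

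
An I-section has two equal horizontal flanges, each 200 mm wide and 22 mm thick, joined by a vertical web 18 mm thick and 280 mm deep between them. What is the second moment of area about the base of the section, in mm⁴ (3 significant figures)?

Decompose the section into non-overlapping parts with the origin at the bottom-left of its bounding rectangle.
Bottom flange: 200 × 22, A = 4 400 mm², y = 11 mm, Ī = 177 467 mm⁴.
Web: 18 × 280, A = 5 040 mm², y = 162 mm, Ī = 32 928 000 mm⁴.
Top flange: 200 × 22, A = 4 400 mm², y = 313 mm, Ī = 177 467 mm⁴.
Transfer each piece to the base of the section using Ī + A·d² with d = y − 0:
  bottom flange: d = 11 mm → contributes +709 867 mm⁴
  web: d = 162 mm → contributes +165 197 760 mm⁴
  top flange: d = 313 mm → contributes +431 241 067 mm⁴
Total I = 597 148 693 mm⁴.

I_base ≈ 5.97 × 10⁸ mm⁴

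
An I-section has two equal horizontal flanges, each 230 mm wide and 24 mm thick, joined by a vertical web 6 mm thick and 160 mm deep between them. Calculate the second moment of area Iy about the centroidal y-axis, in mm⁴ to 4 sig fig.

Iy ≈ 4.867 × 10⁷ mm⁴

Decompose the section into non-overlapping parts with the origin at the bottom-left of its bounding rectangle.
Bottom flange: 230 × 24, A = 5 520 mm², x = 115 mm, Ī = 24 334 000 mm⁴.
Web: 6 × 160, A = 960 mm², x = 115 mm, Ī = 2 880 mm⁴.
Top flange: 230 × 24, A = 5 520 mm², x = 115 mm, Ī = 24 334 000 mm⁴.
By symmetry the centroid is at mid-width, x̄ = 115 mm.
All pieces are centred on the centroidal y-axis, so I = ΣĪ = 48 670 880 mm⁴.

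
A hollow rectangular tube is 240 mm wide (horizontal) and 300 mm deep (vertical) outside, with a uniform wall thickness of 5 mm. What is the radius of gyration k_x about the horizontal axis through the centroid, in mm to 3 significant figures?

Split into non-overlapping primitives; take the origin at the lower-left of the bounding box.
Outer rectangle: 240 × 300, A = 72 000 mm², y = 150 mm, Ī = 540 000 000 mm⁴.
Inner void (subtracted): 230 × 290, A = 66 700 mm², y = 150 mm, Ī = 467 455 833 mm⁴.
By symmetry the centroid is at mid-height, ȳ = 150 mm.
All pieces are centred on the horizontal axis through the centroid, so I = ΣĪ (holes subtracted) = 72 544 167 mm⁴.
Radius of gyration: k = √(I/A) = √(72 544 167 / 5 300) = 116.99 mm.

k_x ≈ 117 mm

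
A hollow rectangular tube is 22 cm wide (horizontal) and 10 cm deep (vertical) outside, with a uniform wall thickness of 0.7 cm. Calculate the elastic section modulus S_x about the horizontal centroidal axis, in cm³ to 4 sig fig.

Split into non-overlapping primitives; take the origin at the lower-left of the bounding box.
Outer rectangle: 22 × 10, A = 220 cm², y = 5 cm, Ī = 1833.33 cm⁴.
Inner void (subtracted): 20.6 × 8.6, A = 177.16 cm², y = 5 cm, Ī = 1091.9 cm⁴.
By symmetry the centroid is at mid-height, ȳ = 5 cm.
All pieces are centred on the horizontal centroidal axis, so I = ΣĪ (holes subtracted) = 741.437 cm⁴.
Extreme fibre distance c = 5 cm; S = I/c = 148.287 cm³.

S_x ≈ 148.3 cm³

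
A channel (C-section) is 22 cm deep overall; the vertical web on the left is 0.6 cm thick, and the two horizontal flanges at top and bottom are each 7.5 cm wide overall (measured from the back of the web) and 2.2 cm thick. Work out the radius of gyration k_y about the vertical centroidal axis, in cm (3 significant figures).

Decompose the section into non-overlapping parts with the origin at the bottom-left of its bounding rectangle.
Web: 0.6 × 22, A = 13.2 cm², x = 0.3 cm, Ī = 0.396 cm⁴.
Top flange (beyond web): 6.9 × 2.2, A = 15.18 cm², x = 4.05 cm, Ī = 60.227 cm⁴.
Bottom flange (beyond web): 6.9 × 2.2, A = 15.18 cm², x = 4.05 cm, Ī = 60.227 cm⁴.
Centroid: x̄ = ΣA·x / ΣA = 2.9136 cm.
Transfer each piece to the vertical centroidal axis using Ī + A·d² with d = x − 2.9136:
  web: d = -2.6136 cm → contributes +90.566 cm⁴
  top flange (beyond web): d = 1.1364 cm → contributes +79.829 cm⁴
  bottom flange (beyond web): d = 1.1364 cm → contributes +79.829 cm⁴
Total I = 250.22 cm⁴.
Radius of gyration: k = √(I/A) = √(250.22 / 43.56) = 2.3967 cm.

k_y ≈ 2.40 cm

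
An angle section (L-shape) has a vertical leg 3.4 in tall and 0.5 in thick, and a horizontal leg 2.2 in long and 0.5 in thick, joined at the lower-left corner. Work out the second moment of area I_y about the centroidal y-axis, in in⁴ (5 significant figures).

I_y ≈ 0.92579 in⁴

Split into non-overlapping primitives; take the origin at the lower-left of the bounding box.
Vertical leg: 0.5 × 3.4, A = 1.7 in², x = 0.25 in, Ī = 0.03541667 in⁴.
Horizontal leg (remainder): 1.7 × 0.5, A = 0.85 in², x = 1.35 in, Ī = 0.2047083 in⁴.
Centroid: x̄ = ΣA·x / ΣA = 0.6166667 in.
Transfer each piece to the centroidal y-axis using Ī + A·d² with d = x − 0.6166667:
  vertical leg: d = -0.3666667 in → contributes +0.2639722 in⁴
  horizontal leg (remainder): d = 0.7333333 in → contributes +0.6618194 in⁴
Total I = 0.9257917 in⁴.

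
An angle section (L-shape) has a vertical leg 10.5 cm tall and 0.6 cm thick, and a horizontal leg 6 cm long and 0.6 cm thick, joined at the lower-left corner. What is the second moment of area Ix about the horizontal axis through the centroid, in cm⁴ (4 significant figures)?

Ix ≈ 110.4 cm⁴

Treat the section as a set of non-overlapping primitives; coordinates are from the bounding-box lower-left.
Vertical leg: 0.6 × 10.5, A = 6.3 cm², y = 5.25 cm, Ī = 57.8813 cm⁴.
Horizontal leg (remainder): 5.4 × 0.6, A = 3.24 cm², y = 0.3 cm, Ī = 0.0972 cm⁴.
Centroid: ȳ = ΣA·y / ΣA = 3.56887 cm.
Transfer each piece to the horizontal axis through the centroid using Ī + A·d² with d = y − 3.56887:
  vertical leg: d = 1.68113 cm → contributes +75.6863 cm⁴
  horizontal leg (remainder): d = -3.26887 cm → contributes +34.7182 cm⁴
Total I = 110.405 cm⁴.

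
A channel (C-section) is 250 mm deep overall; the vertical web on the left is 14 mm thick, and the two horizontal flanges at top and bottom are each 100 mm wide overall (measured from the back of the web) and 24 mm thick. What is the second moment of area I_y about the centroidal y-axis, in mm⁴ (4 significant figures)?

Treat the section as a set of non-overlapping primitives; coordinates are from the bounding-box lower-left.
Web: 14 × 250, A = 3 500 mm², x = 7 mm, Ī = 57166.7 mm⁴.
Top flange (beyond web): 86 × 24, A = 2 064 mm², x = 57 mm, Ī = 1 272 112 mm⁴.
Bottom flange (beyond web): 86 × 24, A = 2 064 mm², x = 57 mm, Ī = 1 272 112 mm⁴.
Centroid: x̄ = ΣA·x / ΣA = 34.0582 mm.
Transfer each piece to the centroidal y-axis using Ī + A·d² with d = x − 34.0582:
  web: d = -27.0582 mm → contributes +2 619 680 mm⁴
  top flange (beyond web): d = 22.9418 mm → contributes +2 358 449 mm⁴
  bottom flange (beyond web): d = 22.9418 mm → contributes +2 358 449 mm⁴
Total I = 7 336 577 mm⁴.

I_y ≈ 7.337 × 10⁶ mm⁴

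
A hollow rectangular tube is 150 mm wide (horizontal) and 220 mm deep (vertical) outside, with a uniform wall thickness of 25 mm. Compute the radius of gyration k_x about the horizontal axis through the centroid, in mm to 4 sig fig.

k_x ≈ 75.89 mm

Break the section into simple shapes (no overlaps), measuring from the bottom-left corner of the bounding box.
Outer rectangle: 150 × 220, A = 33 000 mm², y = 110 mm, Ī = 133 100 000 mm⁴.
Inner void (subtracted): 100 × 170, A = 17 000 mm², y = 110 mm, Ī = 40 941 667 mm⁴.
By symmetry the centroid is at mid-height, ȳ = 110 mm.
All pieces are centred on the horizontal axis through the centroid, so I = ΣĪ (holes subtracted) = 92 158 333 mm⁴.
Radius of gyration: k = √(I/A) = √(92 158 333 / 16 000) = 75.894 mm.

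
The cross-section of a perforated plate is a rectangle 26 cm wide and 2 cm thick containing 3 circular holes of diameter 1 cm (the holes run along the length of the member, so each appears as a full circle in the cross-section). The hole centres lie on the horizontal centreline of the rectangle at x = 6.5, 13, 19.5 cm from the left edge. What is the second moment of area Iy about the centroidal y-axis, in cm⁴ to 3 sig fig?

Split into non-overlapping primitives; take the origin at the lower-left of the bounding box.
Plate: 26 × 2, A = 52 cm², x = 13 cm, Ī = 2929.3 cm⁴.
Hole 1 (subtracted): ⌀1, A = 0.7854 cm², x = 6.5 cm, Ī = 0.049087 cm⁴.
Hole 2 (subtracted): ⌀1, A = 0.7854 cm², x = 13 cm, Ī = 0.049087 cm⁴.
Hole 3 (subtracted): ⌀1, A = 0.7854 cm², x = 19.5 cm, Ī = 0.049087 cm⁴.
By symmetry the centroid is at mid-width, x̄ = 13 cm.
Transfer each piece to the centroidal y-axis using Ī + A·d² with d = x − 13:
  plate: d = 0 cm → contributes +2929.3 cm⁴
  hole 1: d = -6.5 cm → contributes −33.232 cm⁴
  hole 2: d = 0 cm → contributes −0.049087 cm⁴
  hole 3: d = 6.5 cm → contributes −33.232 cm⁴
Total I = 2862.8 cm⁴.

Iy ≈ 2860 cm⁴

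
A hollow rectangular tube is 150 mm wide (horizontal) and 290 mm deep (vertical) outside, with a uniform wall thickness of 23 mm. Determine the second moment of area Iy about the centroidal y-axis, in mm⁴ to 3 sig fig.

Treat the section as a set of non-overlapping primitives; coordinates are from the bounding-box lower-left.
Outer rectangle: 150 × 290, A = 43 500 mm², x = 75 mm, Ī = 81 562 500 mm⁴.
Inner void (subtracted): 104 × 244, A = 25 376 mm², x = 75 mm, Ī = 22 872 235 mm⁴.
By symmetry the centroid is at mid-width, x̄ = 75 mm.
All pieces are centred on the centroidal y-axis, so I = ΣĪ (holes subtracted) = 58 690 265 mm⁴.

Iy ≈ 5.87 × 10⁷ mm⁴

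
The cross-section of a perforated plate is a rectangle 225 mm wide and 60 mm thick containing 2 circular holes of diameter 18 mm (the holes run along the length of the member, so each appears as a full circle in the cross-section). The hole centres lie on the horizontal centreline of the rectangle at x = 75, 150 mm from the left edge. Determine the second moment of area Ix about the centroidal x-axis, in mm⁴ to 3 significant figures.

Break the section into simple shapes (no overlaps), measuring from the bottom-left corner of the bounding box.
Plate: 225 × 60, A = 13 500 mm², y = 30 mm, Ī = 4 050 000 mm⁴.
Hole 1 (subtracted): ⌀18, A = 254.47 mm², y = 30 mm, Ī = 5 153 mm⁴.
Hole 2 (subtracted): ⌀18, A = 254.47 mm², y = 30 mm, Ī = 5 153 mm⁴.
By symmetry the centroid is at mid-height, ȳ = 30 mm.
All pieces are centred on the centroidal x-axis, so I = ΣĪ (holes subtracted) = 4 039 694 mm⁴.

Ix ≈ 4.04 × 10⁶ mm⁴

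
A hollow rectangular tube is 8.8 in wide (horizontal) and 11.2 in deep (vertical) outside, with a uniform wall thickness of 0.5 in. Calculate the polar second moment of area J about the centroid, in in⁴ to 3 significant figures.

J ≈ 573 in⁴

Treat the section as a set of non-overlapping primitives; coordinates are from the bounding-box lower-left.
Outer rectangle: 8.8 × 11.2, A = 98.56 in², y = 5.6 in, Ī = 1030.3 in⁴.
Inner void (subtracted): 7.8 × 10.2, A = 79.56 in², y = 5.6 in, Ī = 689.79 in⁴.
By symmetry the centroid is at mid-height, ȳ = 5.6 in.
All pieces are centred on the centroidal x-axis, so I = ΣĪ (holes subtracted) = 340.5 in⁴.
Repeating about the centroidal y-axis gives I_y = 232.67 in⁴.
Polar second moment: J = I_x + I_y = 573.17 in⁴.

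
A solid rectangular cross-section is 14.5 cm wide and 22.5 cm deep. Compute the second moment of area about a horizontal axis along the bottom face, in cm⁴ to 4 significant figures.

I_base ≈ 5.505 × 10⁴ cm⁴

The section: 14.5 × 22.5, A = 326.25 cm², y = 11.25 cm, Ī = 13763.7 cm⁴.
Transfer it to the bottom edge using Ī + A·d² with d = y − 0:
  the section: d = 11.25 cm → contributes +55054.7 cm⁴
Total I = 55054.7 cm⁴.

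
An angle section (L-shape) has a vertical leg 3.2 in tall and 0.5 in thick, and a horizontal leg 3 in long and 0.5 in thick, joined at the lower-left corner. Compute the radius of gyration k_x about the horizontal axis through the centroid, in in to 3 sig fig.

Split into non-overlapping primitives; take the origin at the lower-left of the bounding box.
Vertical leg: 0.5 × 3.2, A = 1.6 in², y = 1.6 in, Ī = 1.3653 in⁴.
Horizontal leg (remainder): 2.5 × 0.5, A = 1.25 in², y = 0.25 in, Ī = 0.026042 in⁴.
Centroid: ȳ = ΣA·y / ΣA = 1.0079 in.
Transfer each piece to the horizontal axis through the centroid using Ī + A·d² with d = y − 1.0079:
  vertical leg: d = 0.59211 in → contributes +1.9263 in⁴
  horizontal leg (remainder): d = -0.75789 in → contributes +0.74405 in⁴
Total I = 2.6703 in⁴.
Radius of gyration: k = √(I/A) = √(2.6703 / 2.85) = 0.96796 in.

k_x ≈ 0.968 in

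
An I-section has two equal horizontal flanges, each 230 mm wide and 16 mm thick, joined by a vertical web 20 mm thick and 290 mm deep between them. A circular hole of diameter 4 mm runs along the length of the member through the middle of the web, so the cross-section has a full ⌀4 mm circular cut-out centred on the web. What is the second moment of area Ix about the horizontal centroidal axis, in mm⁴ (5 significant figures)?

Decompose the section into non-overlapping parts with the origin at the bottom-left of its bounding rectangle.
Bottom flange: 230 × 16, A = 3 680 mm², y = 8 mm, Ī = 78506.67 mm⁴.
Web: 20 × 290, A = 5 800 mm², y = 161 mm, Ī = 40 648 333 mm⁴.
Top flange: 230 × 16, A = 3 680 mm², y = 314 mm, Ī = 78506.67 mm⁴.
Hole (subtracted): ⌀4, A = 12.56637 mm², y = 161 mm, Ī = 12.56637 mm⁴.
By symmetry the centroid is at mid-height, ȳ = 161 mm.
Transfer each piece to the horizontal centroidal axis using Ī + A·d² with d = y − 161:
  bottom flange: d = -153 mm → contributes +86 223 627 mm⁴
  web: d = 0 mm → contributes +40 648 333 mm⁴
  top flange: d = 153 mm → contributes +86 223 627 mm⁴
  hole: d = 0 mm → contributes −12.56637 mm⁴
Total I = 213 095 574 mm⁴.

Ix ≈ 2.1310 × 10⁸ mm⁴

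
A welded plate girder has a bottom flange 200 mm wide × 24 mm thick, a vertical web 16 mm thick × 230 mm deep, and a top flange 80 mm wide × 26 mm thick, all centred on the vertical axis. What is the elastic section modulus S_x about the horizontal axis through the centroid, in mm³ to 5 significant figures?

Split into non-overlapping primitives; take the origin at the lower-left of the bounding box.
Bottom plate: 200 × 24, A = 4 800 mm², y = 12 mm, Ī = 230 400 mm⁴.
Web plate: 16 × 230, A = 3 680 mm², y = 139 mm, Ī = 16 222 667 mm⁴.
Top plate: 80 × 26, A = 2 080 mm², y = 267 mm, Ī = 117173.3 mm⁴.
Centroid: ȳ = ΣA·y / ΣA = 106.4848 mm.
Transfer each piece to the horizontal axis through the centroid using Ī + A·d² with d = y − 106.4848:
  bottom plate: d = -94.48485 mm → contributes +43 081 856 mm⁴
  web plate: d = 32.51515 mm → contributes +20 113 292 mm⁴
  top plate: d = 160.5152 mm → contributes +53 708 610 mm⁴
Total I = 116 903 758 mm⁴.
Extreme fibre distance c = 173.5152 mm; S = I/c = 673 738 mm³.

S_x ≈ 6.7374 × 10⁵ mm³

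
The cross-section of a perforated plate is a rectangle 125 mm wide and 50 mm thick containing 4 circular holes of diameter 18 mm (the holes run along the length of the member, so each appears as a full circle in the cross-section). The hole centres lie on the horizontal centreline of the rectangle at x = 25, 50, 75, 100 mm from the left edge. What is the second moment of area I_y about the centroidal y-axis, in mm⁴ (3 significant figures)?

I_y ≈ 7.32 × 10⁶ mm⁴

Break the section into simple shapes (no overlaps), measuring from the bottom-left corner of the bounding box.
Plate: 125 × 50, A = 6 250 mm², x = 62.5 mm, Ī = 8 138 021 mm⁴.
Hole 1 (subtracted): ⌀18, A = 254.47 mm², x = 25 mm, Ī = 5 153 mm⁴.
Hole 2 (subtracted): ⌀18, A = 254.47 mm², x = 50 mm, Ī = 5 153 mm⁴.
Hole 3 (subtracted): ⌀18, A = 254.47 mm², x = 75 mm, Ī = 5 153 mm⁴.
Hole 4 (subtracted): ⌀18, A = 254.47 mm², x = 100 mm, Ī = 5 153 mm⁴.
By symmetry the centroid is at mid-width, x̄ = 62.5 mm.
Transfer each piece to the centroidal y-axis using Ī + A·d² with d = x − 62.5:
  plate: d = 0 mm → contributes +8 138 021 mm⁴
  hole 1: d = -37.5 mm → contributes −363 000 mm⁴
  hole 2: d = -12.5 mm → contributes −44 914 mm⁴
  hole 3: d = 12.5 mm → contributes −44 914 mm⁴
  hole 4: d = 37.5 mm → contributes −363 000 mm⁴
Total I = 7 322 193 mm⁴.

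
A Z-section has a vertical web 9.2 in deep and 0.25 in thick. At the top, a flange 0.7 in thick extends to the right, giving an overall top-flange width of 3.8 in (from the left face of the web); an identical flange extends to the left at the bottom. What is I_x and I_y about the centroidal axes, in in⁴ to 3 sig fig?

Break the section into simple shapes (no overlaps), measuring from the bottom-left corner of the bounding box.
Web: 0.25 × 9.2, A = 2.3 in², y = 4.6 in, Ī = 16.223 in⁴.
Top flange (beyond web): 3.55 × 0.7, A = 2.485 in², y = 8.85 in, Ī = 0.10147 in⁴.
Bottom flange (beyond web): 3.55 × 0.7, A = 2.485 in², y = 0.35 in, Ī = 0.10147 in⁴.
Centroid: ȳ = ΣA·y / ΣA = 4.6 in.
Transfer each piece to the centroidal x-axis using Ī + A·d² with d = y − 4.6:
  web: d = 0 in → contributes +16.223 in⁴
  top flange (beyond web): d = 4.25 in → contributes +44.987 in⁴
  bottom flange (beyond web): d = -4.25 in → contributes +44.987 in⁴
Total I = 106.2 in⁴.
For the y-axis: x̄ = 3.675 in.
Repeating about the centroidal y-axis gives I_y = 23.173 in⁴.

I_x ≈ 106 in⁴, I_y ≈ 23.2 in⁴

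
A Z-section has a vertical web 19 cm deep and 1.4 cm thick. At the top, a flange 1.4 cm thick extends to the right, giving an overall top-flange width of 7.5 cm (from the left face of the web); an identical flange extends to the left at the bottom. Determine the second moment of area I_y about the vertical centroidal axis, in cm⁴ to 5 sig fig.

Split into non-overlapping primitives; take the origin at the lower-left of the bounding box.
Web: 1.4 × 19, A = 26.6 cm², x = 6.8 cm, Ī = 4.344667 cm⁴.
Top flange (beyond web): 6.1 × 1.4, A = 8.54 cm², x = 10.55 cm, Ī = 26.48112 cm⁴.
Bottom flange (beyond web): 6.1 × 1.4, A = 8.54 cm², x = 3.05 cm, Ī = 26.48112 cm⁴.
Centroid: x̄ = ΣA·x / ΣA = 6.8 cm.
Transfer each piece to the vertical centroidal axis using Ī + A·d² with d = x − 6.8:
  web: d = 0 cm → contributes +4.344667 cm⁴
  top flange (beyond web): d = 3.75 cm → contributes +146.5749 cm⁴
  bottom flange (beyond web): d = -3.75 cm → contributes +146.5749 cm⁴
Total I = 297.4944 cm⁴.

I_y ≈ 297.49 cm⁴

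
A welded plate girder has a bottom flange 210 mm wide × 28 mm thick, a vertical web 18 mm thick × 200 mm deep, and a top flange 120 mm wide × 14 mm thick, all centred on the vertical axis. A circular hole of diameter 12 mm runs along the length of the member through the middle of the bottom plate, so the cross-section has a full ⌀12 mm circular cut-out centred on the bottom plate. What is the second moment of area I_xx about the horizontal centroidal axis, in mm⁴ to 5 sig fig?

I_xx ≈ 8.5937 × 10⁷ mm⁴

Break the section into simple shapes (no overlaps), measuring from the bottom-left corner of the bounding box.
Bottom plate: 210 × 28, A = 5 880 mm², y = 14 mm, Ī = 384 160 mm⁴.
Web plate: 18 × 200, A = 3 600 mm², y = 128 mm, Ī = 12 000 000 mm⁴.
Top plate: 120 × 14, A = 1 680 mm², y = 235 mm, Ī = 27 440 mm⁴.
Hole (subtracted): ⌀12, A = 113.0973 mm², y = 14 mm, Ī = 1017.876 mm⁴.
Centroid: ȳ = ΣA·y / ΣA = 84.76011 mm.
Transfer each piece to the horizontal centroidal axis using Ī + A·d² with d = y − 84.76011:
  bottom plate: d = -70.76011 mm → contributes +29 825 276 mm⁴
  web plate: d = 43.23989 mm → contributes +18 730 878 mm⁴
  top plate: d = 150.2399 mm → contributes +37 948 443 mm⁴
  hole: d = -70.76011 mm → contributes −567295.4 mm⁴
Total I = 85 937 303 mm⁴.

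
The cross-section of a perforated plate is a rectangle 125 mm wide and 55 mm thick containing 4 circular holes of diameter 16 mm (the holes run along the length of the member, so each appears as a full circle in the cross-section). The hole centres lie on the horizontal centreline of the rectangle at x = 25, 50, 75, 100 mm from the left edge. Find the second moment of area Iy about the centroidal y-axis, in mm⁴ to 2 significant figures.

Iy ≈ 8.3 × 10⁶ mm⁴

Split into non-overlapping primitives; take the origin at the lower-left of the bounding box.
Plate: 125 × 55, A = 6 875 mm², x = 62.5 mm, Ī = 8 951 823 mm⁴.
Hole 1 (subtracted): ⌀16, A = 201.1 mm², x = 25 mm, Ī = 3 217 mm⁴.
Hole 2 (subtracted): ⌀16, A = 201.1 mm², x = 50 mm, Ī = 3 217 mm⁴.
Hole 3 (subtracted): ⌀16, A = 201.1 mm², x = 75 mm, Ī = 3 217 mm⁴.
Hole 4 (subtracted): ⌀16, A = 201.1 mm², x = 100 mm, Ī = 3 217 mm⁴.
By symmetry the centroid is at mid-width, x̄ = 62.5 mm.
Transfer each piece to the centroidal y-axis using Ī + A·d² with d = x − 62.5:
  plate: d = 0 mm → contributes +8 951 823 mm⁴
  hole 1: d = -37.5 mm → contributes −285 960 mm⁴
  hole 2: d = -12.5 mm → contributes −34 633 mm⁴
  hole 3: d = 12.5 mm → contributes −34 633 mm⁴
  hole 4: d = 37.5 mm → contributes −285 960 mm⁴
Total I = 8 310 636 mm⁴.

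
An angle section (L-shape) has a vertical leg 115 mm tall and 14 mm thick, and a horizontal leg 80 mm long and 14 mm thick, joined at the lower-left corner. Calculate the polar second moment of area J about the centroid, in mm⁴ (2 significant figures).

Break the section into simple shapes (no overlaps), measuring from the bottom-left corner of the bounding box.
Vertical leg: 14 × 115, A = 1 610 mm², y = 57.5 mm, Ī = 1 774 354 mm⁴.
Horizontal leg (remainder): 66 × 14, A = 924 mm², y = 7 mm, Ī = 15 092 mm⁴.
Centroid: ȳ = ΣA·y / ΣA = 39.09 mm.
Transfer each piece to the centroidal x-axis using Ī + A·d² with d = y − 39.09:
  vertical leg: d = 18.41 mm → contributes +2 320 287 mm⁴
  horizontal leg (remainder): d = -32.09 mm → contributes +966 339 mm⁴
Total I = 3 286 626 mm⁴.
For the y-axis: x̄ = 21.59 mm.
Repeating about the centroidal y-axis gives I_y = 1 301 024 mm⁴.
Polar second moment: J = I_x + I_y = 4 587 650 mm⁴.

J ≈ 4.6 × 10⁶ mm⁴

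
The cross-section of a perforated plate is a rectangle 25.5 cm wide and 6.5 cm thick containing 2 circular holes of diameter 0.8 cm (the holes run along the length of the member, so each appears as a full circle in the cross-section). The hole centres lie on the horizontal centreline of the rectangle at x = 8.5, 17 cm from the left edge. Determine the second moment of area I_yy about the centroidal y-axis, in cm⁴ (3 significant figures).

Treat the section as a set of non-overlapping primitives; coordinates are from the bounding-box lower-left.
Plate: 25.5 × 6.5, A = 165.75 cm², x = 12.75 cm, Ī = 8981.6 cm⁴.
Hole 1 (subtracted): ⌀0.8, A = 0.50265 cm², x = 8.5 cm, Ī = 0.020106 cm⁴.
Hole 2 (subtracted): ⌀0.8, A = 0.50265 cm², x = 17 cm, Ī = 0.020106 cm⁴.
By symmetry the centroid is at mid-width, x̄ = 12.75 cm.
Transfer each piece to the centroidal y-axis using Ī + A·d² with d = x − 12.75:
  plate: d = 0 cm → contributes +8981.6 cm⁴
  hole 1: d = -4.25 cm → contributes −9.0993 cm⁴
  hole 2: d = 4.25 cm → contributes −9.0993 cm⁴
Total I = 8963.4 cm⁴.

I_yy ≈ 8960 cm⁴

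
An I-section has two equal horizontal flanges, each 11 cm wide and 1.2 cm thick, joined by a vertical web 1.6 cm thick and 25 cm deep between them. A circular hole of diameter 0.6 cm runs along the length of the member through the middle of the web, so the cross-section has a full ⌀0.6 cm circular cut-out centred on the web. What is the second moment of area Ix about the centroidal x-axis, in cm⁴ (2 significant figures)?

Ix ≈ 6600 cm⁴

Decompose the section into non-overlapping parts with the origin at the bottom-left of its bounding rectangle.
Bottom flange: 11 × 1.2, A = 13.2 cm², y = 0.6 cm, Ī = 1.584 cm⁴.
Web: 1.6 × 25, A = 40 cm², y = 13.7 cm, Ī = 2 083 cm⁴.
Top flange: 11 × 1.2, A = 13.2 cm², y = 26.8 cm, Ī = 1.584 cm⁴.
Hole (subtracted): ⌀0.6, A = 0.2827 cm², y = 13.7 cm, Ī = 0.006362 cm⁴.
By symmetry the centroid is at mid-height, ȳ = 13.7 cm.
Transfer each piece to the centroidal x-axis using Ī + A·d² with d = y − 13.7:
  bottom flange: d = -13.1 cm → contributes +2 267 cm⁴
  web: d = 0 cm → contributes +2 083 cm⁴
  top flange: d = 13.1 cm → contributes +2 267 cm⁴
  hole: d = 0 cm → contributes −0.006362 cm⁴
Total I = 6 617 cm⁴.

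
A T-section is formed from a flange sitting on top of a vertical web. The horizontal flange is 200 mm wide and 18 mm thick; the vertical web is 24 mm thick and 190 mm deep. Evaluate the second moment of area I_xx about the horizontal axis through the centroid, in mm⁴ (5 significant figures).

Decompose the section into non-overlapping parts with the origin at the bottom-left of its bounding rectangle.
Flange: 200 × 18, A = 3 600 mm², y = 199 mm, Ī = 97 200 mm⁴.
Web: 24 × 190, A = 4 560 mm², y = 95 mm, Ī = 13 718 000 mm⁴.
Centroid: ȳ = ΣA·y / ΣA = 140.8824 mm.
Transfer each piece to the horizontal axis through the centroid using Ī + A·d² with d = y − 140.8824:
  flange: d = 58.11765 mm → contributes +12 256 779 mm⁴
  web: d = -45.88235 mm → contributes +23 317 668 mm⁴
Total I = 35 574 447 mm⁴.

I_xx ≈ 3.5574 × 10⁷ mm⁴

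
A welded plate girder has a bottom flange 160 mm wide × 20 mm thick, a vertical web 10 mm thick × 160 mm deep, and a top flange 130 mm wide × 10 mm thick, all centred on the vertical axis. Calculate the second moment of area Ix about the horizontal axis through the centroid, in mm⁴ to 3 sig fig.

Decompose the section into non-overlapping parts with the origin at the bottom-left of its bounding rectangle.
Bottom plate: 160 × 20, A = 3 200 mm², y = 10 mm, Ī = 106 667 mm⁴.
Web plate: 10 × 160, A = 1 600 mm², y = 100 mm, Ī = 3 413 333 mm⁴.
Top plate: 130 × 10, A = 1 300 mm², y = 185 mm, Ī = 10 833 mm⁴.
Centroid: ȳ = ΣA·y / ΣA = 70.902 mm.
Transfer each piece to the horizontal axis through the centroid using Ī + A·d² with d = y − 70.902:
  bottom plate: d = -60.902 mm → contributes +11 975 498 mm⁴
  web plate: d = 29.098 mm → contributes +4 768 077 mm⁴
  top plate: d = 114.1 mm → contributes +16 934 800 mm⁴
Total I = 33 678 374 mm⁴.

Ix ≈ 3.37 × 10⁷ mm⁴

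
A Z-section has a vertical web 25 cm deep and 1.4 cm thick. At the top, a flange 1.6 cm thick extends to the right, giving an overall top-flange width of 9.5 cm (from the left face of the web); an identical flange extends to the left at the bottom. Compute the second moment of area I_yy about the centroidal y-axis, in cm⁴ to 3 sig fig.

Decompose the section into non-overlapping parts with the origin at the bottom-left of its bounding rectangle.
Web: 1.4 × 25, A = 35 cm², x = 8.8 cm, Ī = 5.7167 cm⁴.
Top flange (beyond web): 8.1 × 1.6, A = 12.96 cm², x = 13.55 cm, Ī = 70.859 cm⁴.
Bottom flange (beyond web): 8.1 × 1.6, A = 12.96 cm², x = 4.05 cm, Ī = 70.859 cm⁴.
Centroid: x̄ = ΣA·x / ΣA = 8.8 cm.
Transfer each piece to the centroidal y-axis using Ī + A·d² with d = x − 8.8:
  web: d = 0 cm → contributes +5.7167 cm⁴
  top flange (beyond web): d = 4.75 cm → contributes +363.27 cm⁴
  bottom flange (beyond web): d = -4.75 cm → contributes +363.27 cm⁴
Total I = 732.25 cm⁴.

I_yy ≈ 732 cm⁴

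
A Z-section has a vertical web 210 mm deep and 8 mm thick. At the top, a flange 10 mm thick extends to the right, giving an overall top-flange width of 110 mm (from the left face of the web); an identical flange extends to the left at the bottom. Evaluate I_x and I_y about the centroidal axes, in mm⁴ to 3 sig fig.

I_x ≈ 2.66 × 10⁷ mm⁴, I_y ≈ 7.95 × 10⁶ mm⁴

Split into non-overlapping primitives; take the origin at the lower-left of the bounding box.
Web: 8 × 210, A = 1 680 mm², y = 105 mm, Ī = 6 174 000 mm⁴.
Top flange (beyond web): 102 × 10, A = 1 020 mm², y = 205 mm, Ī = 8 500 mm⁴.
Bottom flange (beyond web): 102 × 10, A = 1 020 mm², y = 5 mm, Ī = 8 500 mm⁴.
Centroid: ȳ = ΣA·y / ΣA = 105 mm.
Transfer each piece to the centroidal x-axis using Ī + A·d² with d = y − 105:
  web: d = 0 mm → contributes +6 174 000 mm⁴
  top flange (beyond web): d = 100 mm → contributes +10 208 500 mm⁴
  bottom flange (beyond web): d = -100 mm → contributes +10 208 500 mm⁴
Total I = 26 591 000 mm⁴.
For the y-axis: x̄ = 106 mm.
Repeating about the centroidal y-axis gives I_y = 7 948 640 mm⁴.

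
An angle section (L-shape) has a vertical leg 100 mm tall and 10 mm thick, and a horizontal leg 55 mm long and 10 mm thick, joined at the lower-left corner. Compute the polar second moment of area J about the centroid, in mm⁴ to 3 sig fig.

Break the section into simple shapes (no overlaps), measuring from the bottom-left corner of the bounding box.
Vertical leg: 10 × 100, A = 1 000 mm², y = 50 mm, Ī = 833 333 mm⁴.
Horizontal leg (remainder): 45 × 10, A = 450 mm², y = 5 mm, Ī = 3 750 mm⁴.
Centroid: ȳ = ΣA·y / ΣA = 36.034 mm.
Transfer each piece to the centroidal x-axis using Ī + A·d² with d = y − 36.034:
  vertical leg: d = 13.966 mm → contributes +1 028 369 mm⁴
  horizontal leg (remainder): d = -31.034 mm → contributes +437 163 mm⁴
Total I = 1 465 532 mm⁴.
For the y-axis: x̄ = 13.534 mm.
Repeating about the centroidal y-axis gives I_y = 318 969 mm⁴.
Polar second moment: J = I_x + I_y = 1 784 501 mm⁴.

J ≈ 1.78 × 10⁶ mm⁴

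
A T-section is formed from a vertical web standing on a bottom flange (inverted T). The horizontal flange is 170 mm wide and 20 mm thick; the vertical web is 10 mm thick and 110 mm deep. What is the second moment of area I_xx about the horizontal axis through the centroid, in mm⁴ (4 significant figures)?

I_xx ≈ 4.734 × 10⁶ mm⁴

Split into non-overlapping primitives; take the origin at the lower-left of the bounding box.
Flange: 170 × 20, A = 3 400 mm², y = 10 mm, Ī = 113 333 mm⁴.
Web: 10 × 110, A = 1 100 mm², y = 75 mm, Ī = 1 109 167 mm⁴.
Centroid: ȳ = ΣA·y / ΣA = 25.8889 mm.
Transfer each piece to the horizontal axis through the centroid using Ī + A·d² with d = y − 25.8889:
  flange: d = -15.8889 mm → contributes +971 686 mm⁴
  web: d = 49.1111 mm → contributes +3 762 258 mm⁴
Total I = 4 733 944 mm⁴.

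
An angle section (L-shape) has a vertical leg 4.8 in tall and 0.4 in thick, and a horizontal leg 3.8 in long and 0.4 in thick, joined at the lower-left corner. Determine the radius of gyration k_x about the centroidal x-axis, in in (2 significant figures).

k_x ≈ 1.5 in

Treat the section as a set of non-overlapping primitives; coordinates are from the bounding-box lower-left.
Vertical leg: 0.4 × 4.8, A = 1.92 in², y = 2.4 in, Ī = 3.686 in⁴.
Horizontal leg (remainder): 3.4 × 0.4, A = 1.36 in², y = 0.2 in, Ī = 0.01813 in⁴.
Centroid: ȳ = ΣA·y / ΣA = 1.488 in.
Transfer each piece to the centroidal x-axis using Ī + A·d² with d = y − 1.488:
  vertical leg: d = 0.9122 in → contributes +5.284 in⁴
  horizontal leg (remainder): d = -1.288 in → contributes +2.274 in⁴
Total I = 7.558 in⁴.
Radius of gyration: k = √(I/A) = √(7.558 / 3.28) = 1.518 in.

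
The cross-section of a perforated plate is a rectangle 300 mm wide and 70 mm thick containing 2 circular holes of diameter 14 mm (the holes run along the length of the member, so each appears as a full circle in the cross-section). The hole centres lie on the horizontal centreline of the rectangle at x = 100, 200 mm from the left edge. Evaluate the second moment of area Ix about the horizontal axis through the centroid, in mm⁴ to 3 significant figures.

Break the section into simple shapes (no overlaps), measuring from the bottom-left corner of the bounding box.
Plate: 300 × 70, A = 21 000 mm², y = 35 mm, Ī = 8 575 000 mm⁴.
Hole 1 (subtracted): ⌀14, A = 153.94 mm², y = 35 mm, Ī = 1885.7 mm⁴.
Hole 2 (subtracted): ⌀14, A = 153.94 mm², y = 35 mm, Ī = 1885.7 mm⁴.
By symmetry the centroid is at mid-height, ȳ = 35 mm.
All pieces are centred on the horizontal axis through the centroid, so I = ΣĪ (holes subtracted) = 8 571 229 mm⁴.

Ix ≈ 8.57 × 10⁶ mm⁴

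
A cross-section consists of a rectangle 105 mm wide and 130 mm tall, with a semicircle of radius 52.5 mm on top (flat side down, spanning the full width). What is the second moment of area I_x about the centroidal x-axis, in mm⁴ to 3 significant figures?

I_x ≈ 4.51 × 10⁷ mm⁴

Treat the section as a set of non-overlapping primitives; coordinates are from the bounding-box lower-left.
Rectangular body: 105 × 130, A = 13 650 mm², y = 65 mm, Ī = 19 223 750 mm⁴.
Semicircular cap: semicircle r = 52.5, A = 4329.5 mm², y = 152.28 mm, Ī = 833 814 mm⁴.
Centroid: ȳ = ΣA·y / ΣA = 86.018 mm.
Transfer each piece to the centroidal x-axis using Ī + A·d² with d = y − 86.018:
  rectangular body: d = -21.018 mm → contributes +25 253 515 mm⁴
  semicircular cap: d = 66.264 mm → contributes +19 844 357 mm⁴
Total I = 45 097 872 mm⁴.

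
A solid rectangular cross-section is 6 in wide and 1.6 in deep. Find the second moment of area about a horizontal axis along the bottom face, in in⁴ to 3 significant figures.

The section: 6 × 1.6, A = 9.6 in², y = 0.8 in, Ī = 2.048 in⁴.
Transfer it to the bottom edge using Ī + A·d² with d = y − 0:
  the section: d = 0.8 in → contributes +8.192 in⁴
Total I = 8.192 in⁴.

I_base ≈ 8.19 in⁴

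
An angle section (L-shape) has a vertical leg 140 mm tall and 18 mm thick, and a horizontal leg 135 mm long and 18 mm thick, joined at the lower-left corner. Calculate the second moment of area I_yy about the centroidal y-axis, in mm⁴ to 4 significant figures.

Break the section into simple shapes (no overlaps), measuring from the bottom-left corner of the bounding box.
Vertical leg: 18 × 140, A = 2 520 mm², x = 9 mm, Ī = 68 040 mm⁴.
Horizontal leg (remainder): 117 × 18, A = 2 106 mm², x = 76.5 mm, Ī = 2 402 420 mm⁴.
Centroid: x̄ = ΣA·x / ΣA = 39.7296 mm.
Transfer each piece to the centroidal y-axis using Ī + A·d² with d = x − 39.7296:
  vertical leg: d = -30.7296 mm → contributes +2 447 693 mm⁴
  horizontal leg (remainder): d = 36.7704 mm → contributes +5 249 867 mm⁴
Total I = 7 697 560 mm⁴.

I_yy ≈ 7.698 × 10⁶ mm⁴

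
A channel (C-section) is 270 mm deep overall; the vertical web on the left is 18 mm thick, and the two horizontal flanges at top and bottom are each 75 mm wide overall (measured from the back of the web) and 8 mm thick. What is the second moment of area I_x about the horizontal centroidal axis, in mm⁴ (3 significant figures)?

Split into non-overlapping primitives; take the origin at the lower-left of the bounding box.
Web: 18 × 270, A = 4 860 mm², y = 135 mm, Ī = 29 524 500 mm⁴.
Top flange (beyond web): 57 × 8, A = 456 mm², y = 266 mm, Ī = 2 432 mm⁴.
Bottom flange (beyond web): 57 × 8, A = 456 mm², y = 4 mm, Ī = 2 432 mm⁴.
By symmetry the centroid is at mid-height, ȳ = 135 mm.
Transfer each piece to the horizontal centroidal axis using Ī + A·d² with d = y − 135:
  web: d = 0 mm → contributes +29 524 500 mm⁴
  top flange (beyond web): d = 131 mm → contributes +7 827 848 mm⁴
  bottom flange (beyond web): d = -131 mm → contributes +7 827 848 mm⁴
Total I = 45 180 196 mm⁴.

I_x ≈ 4.52 × 10⁷ mm⁴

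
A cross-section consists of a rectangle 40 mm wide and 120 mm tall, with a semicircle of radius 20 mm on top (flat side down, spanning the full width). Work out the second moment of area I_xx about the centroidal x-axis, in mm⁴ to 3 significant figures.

Treat the section as a set of non-overlapping primitives; coordinates are from the bounding-box lower-left.
Rectangular body: 40 × 120, A = 4 800 mm², y = 60 mm, Ī = 5 760 000 mm⁴.
Semicircular cap: semicircle r = 20, A = 628.32 mm², y = 128.49 mm, Ī = 17 561 mm⁴.
Centroid: ȳ = ΣA·y / ΣA = 67.927 mm.
Transfer each piece to the centroidal x-axis using Ī + A·d² with d = y − 67.927:
  rectangular body: d = -7.9274 mm → contributes +6 061 650 mm⁴
  semicircular cap: d = 60.561 mm → contributes +2 321 994 mm⁴
Total I = 8 383 643 mm⁴.

I_xx ≈ 8.38 × 10⁶ mm⁴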